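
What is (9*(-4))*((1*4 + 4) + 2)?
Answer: -360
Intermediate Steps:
(9*(-4))*((1*4 + 4) + 2) = -36*((4 + 4) + 2) = -36*(8 + 2) = -36*10 = -360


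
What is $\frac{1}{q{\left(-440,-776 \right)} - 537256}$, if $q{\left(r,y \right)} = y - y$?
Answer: $- \frac{1}{537256} \approx -1.8613 \cdot 10^{-6}$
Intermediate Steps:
$q{\left(r,y \right)} = 0$
$\frac{1}{q{\left(-440,-776 \right)} - 537256} = \frac{1}{0 - 537256} = \frac{1}{-537256} = - \frac{1}{537256}$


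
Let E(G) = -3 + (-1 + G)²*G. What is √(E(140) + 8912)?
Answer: √2713849 ≈ 1647.4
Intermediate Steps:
E(G) = -3 + G*(-1 + G)²
√(E(140) + 8912) = √((-3 + 140*(-1 + 140)²) + 8912) = √((-3 + 140*139²) + 8912) = √((-3 + 140*19321) + 8912) = √((-3 + 2704940) + 8912) = √(2704937 + 8912) = √2713849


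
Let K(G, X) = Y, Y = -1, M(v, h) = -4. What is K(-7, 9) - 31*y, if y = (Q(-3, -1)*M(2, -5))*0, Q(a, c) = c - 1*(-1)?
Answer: -1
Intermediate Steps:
Q(a, c) = 1 + c (Q(a, c) = c + 1 = 1 + c)
K(G, X) = -1
y = 0 (y = ((1 - 1)*(-4))*0 = (0*(-4))*0 = 0*0 = 0)
K(-7, 9) - 31*y = -1 - 31*0 = -1 + 0 = -1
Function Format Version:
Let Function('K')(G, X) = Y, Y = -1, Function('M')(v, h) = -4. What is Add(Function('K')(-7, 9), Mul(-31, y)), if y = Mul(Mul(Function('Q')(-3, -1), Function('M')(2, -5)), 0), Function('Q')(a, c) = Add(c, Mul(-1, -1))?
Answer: -1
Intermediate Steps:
Function('Q')(a, c) = Add(1, c) (Function('Q')(a, c) = Add(c, 1) = Add(1, c))
Function('K')(G, X) = -1
y = 0 (y = Mul(Mul(Add(1, -1), -4), 0) = Mul(Mul(0, -4), 0) = Mul(0, 0) = 0)
Add(Function('K')(-7, 9), Mul(-31, y)) = Add(-1, Mul(-31, 0)) = Add(-1, 0) = -1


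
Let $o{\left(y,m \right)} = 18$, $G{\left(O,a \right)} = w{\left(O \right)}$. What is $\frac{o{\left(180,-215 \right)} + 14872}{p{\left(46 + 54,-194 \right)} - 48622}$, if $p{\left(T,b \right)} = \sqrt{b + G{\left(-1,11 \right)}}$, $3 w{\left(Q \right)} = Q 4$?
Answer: $- \frac{1085972370}{3546148619} - \frac{7445 i \sqrt{1758}}{3546148619} \approx -0.30624 - 8.8027 \cdot 10^{-5} i$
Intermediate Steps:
$w{\left(Q \right)} = \frac{4 Q}{3}$ ($w{\left(Q \right)} = \frac{Q 4}{3} = \frac{4 Q}{3}$)
$G{\left(O,a \right)} = \frac{4 O}{3}$
$p{\left(T,b \right)} = \sqrt{- \frac{4}{3} + b}$ ($p{\left(T,b \right)} = \sqrt{b + \frac{4}{3} \left(-1\right)} = \sqrt{b - \frac{4}{3}} = \sqrt{- \frac{4}{3} + b}$)
$\frac{o{\left(180,-215 \right)} + 14872}{p{\left(46 + 54,-194 \right)} - 48622} = \frac{18 + 14872}{\frac{\sqrt{-12 + 9 \left(-194\right)}}{3} - 48622} = \frac{14890}{\frac{\sqrt{-12 - 1746}}{3} - 48622} = \frac{14890}{\frac{\sqrt{-1758}}{3} - 48622} = \frac{14890}{\frac{i \sqrt{1758}}{3} - 48622} = \frac{14890}{-48622 + \frac{i \sqrt{1758}}{3}}$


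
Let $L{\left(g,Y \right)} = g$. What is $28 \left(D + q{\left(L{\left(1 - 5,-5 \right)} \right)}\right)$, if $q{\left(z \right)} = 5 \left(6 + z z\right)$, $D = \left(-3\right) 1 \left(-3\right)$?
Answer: $3332$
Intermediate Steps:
$D = 9$ ($D = \left(-3\right) \left(-3\right) = 9$)
$q{\left(z \right)} = 30 + 5 z^{2}$ ($q{\left(z \right)} = 5 \left(6 + z^{2}\right) = 30 + 5 z^{2}$)
$28 \left(D + q{\left(L{\left(1 - 5,-5 \right)} \right)}\right) = 28 \left(9 + \left(30 + 5 \left(1 - 5\right)^{2}\right)\right) = 28 \left(9 + \left(30 + 5 \left(-4\right)^{2}\right)\right) = 28 \left(9 + \left(30 + 5 \cdot 16\right)\right) = 28 \left(9 + \left(30 + 80\right)\right) = 28 \left(9 + 110\right) = 28 \cdot 119 = 3332$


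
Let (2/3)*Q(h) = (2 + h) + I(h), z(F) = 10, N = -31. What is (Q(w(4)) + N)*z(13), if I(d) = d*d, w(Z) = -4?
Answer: -100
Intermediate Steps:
I(d) = d**2
Q(h) = 3 + 3*h/2 + 3*h**2/2 (Q(h) = 3*((2 + h) + h**2)/2 = 3*(2 + h + h**2)/2 = 3 + 3*h/2 + 3*h**2/2)
(Q(w(4)) + N)*z(13) = ((3 + (3/2)*(-4) + (3/2)*(-4)**2) - 31)*10 = ((3 - 6 + (3/2)*16) - 31)*10 = ((3 - 6 + 24) - 31)*10 = (21 - 31)*10 = -10*10 = -100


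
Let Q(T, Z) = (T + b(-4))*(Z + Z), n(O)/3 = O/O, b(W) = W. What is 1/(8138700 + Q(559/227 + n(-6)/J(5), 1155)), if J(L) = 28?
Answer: 454/3693469785 ≈ 1.2292e-7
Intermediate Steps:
n(O) = 3 (n(O) = 3*(O/O) = 3*1 = 3)
Q(T, Z) = 2*Z*(-4 + T) (Q(T, Z) = (T - 4)*(Z + Z) = (-4 + T)*(2*Z) = 2*Z*(-4 + T))
1/(8138700 + Q(559/227 + n(-6)/J(5), 1155)) = 1/(8138700 + 2*1155*(-4 + (559/227 + 3/28))) = 1/(8138700 + 2*1155*(-4 + 16333/6356)) = 1/(8138700 + 2*1155*(-9091/6356)) = 1/(8138700 - 1500015/454) = 1/(3693469785/454) = 454/3693469785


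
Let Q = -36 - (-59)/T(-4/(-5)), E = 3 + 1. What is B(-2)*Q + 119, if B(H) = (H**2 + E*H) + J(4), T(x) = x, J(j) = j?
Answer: 119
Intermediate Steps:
E = 4
B(H) = 4 + H**2 + 4*H (B(H) = (H**2 + 4*H) + 4 = 4 + H**2 + 4*H)
Q = 151/4 (Q = -36 - (-59)/((-4/(-5))) = -36 - (-59)/((-4*(-1/5))) = -36 - (-59)/4/5 = -36 - (-59)*5/4 = -36 - 1*(-295/4) = -36 + 295/4 = 151/4 ≈ 37.750)
B(-2)*Q + 119 = (4 + (-2)**2 + 4*(-2))*(151/4) + 119 = (4 + 4 - 8)*(151/4) + 119 = 0*(151/4) + 119 = 0 + 119 = 119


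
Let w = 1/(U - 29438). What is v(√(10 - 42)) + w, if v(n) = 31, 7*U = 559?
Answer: 6370710/205507 ≈ 31.000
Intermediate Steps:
U = 559/7 (U = (⅐)*559 = 559/7 ≈ 79.857)
w = -7/205507 (w = 1/(559/7 - 29438) = 1/(-205507/7) = -7/205507 ≈ -3.4062e-5)
v(√(10 - 42)) + w = 31 - 7/205507 = 6370710/205507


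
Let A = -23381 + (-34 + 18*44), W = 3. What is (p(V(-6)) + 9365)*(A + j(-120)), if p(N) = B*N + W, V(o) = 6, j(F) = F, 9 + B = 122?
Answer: -228476178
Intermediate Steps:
B = 113 (B = -9 + 122 = 113)
A = -22623 (A = -23381 + (-34 + 792) = -23381 + 758 = -22623)
p(N) = 3 + 113*N (p(N) = 113*N + 3 = 3 + 113*N)
(p(V(-6)) + 9365)*(A + j(-120)) = ((3 + 113*6) + 9365)*(-22623 - 120) = ((3 + 678) + 9365)*(-22743) = (681 + 9365)*(-22743) = 10046*(-22743) = -228476178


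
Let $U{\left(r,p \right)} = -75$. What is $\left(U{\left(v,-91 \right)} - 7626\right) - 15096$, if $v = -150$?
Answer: $-22797$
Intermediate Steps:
$\left(U{\left(v,-91 \right)} - 7626\right) - 15096 = \left(-75 - 7626\right) - 15096 = -7701 - 15096 = -22797$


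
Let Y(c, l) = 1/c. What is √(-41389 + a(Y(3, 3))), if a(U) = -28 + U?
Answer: 5*I*√14910/3 ≈ 203.51*I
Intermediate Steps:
√(-41389 + a(Y(3, 3))) = √(-41389 + (-28 + 1/3)) = √(-41389 + (-28 + ⅓)) = √(-41389 - 83/3) = √(-124250/3) = 5*I*√14910/3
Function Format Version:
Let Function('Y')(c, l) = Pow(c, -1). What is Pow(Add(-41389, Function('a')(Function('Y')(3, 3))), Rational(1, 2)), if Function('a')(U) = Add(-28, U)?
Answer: Mul(Rational(5, 3), I, Pow(14910, Rational(1, 2))) ≈ Mul(203.51, I)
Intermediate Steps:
Pow(Add(-41389, Function('a')(Function('Y')(3, 3))), Rational(1, 2)) = Pow(Add(-41389, Add(-28, Pow(3, -1))), Rational(1, 2)) = Pow(Add(-41389, Add(-28, Rational(1, 3))), Rational(1, 2)) = Pow(Add(-41389, Rational(-83, 3)), Rational(1, 2)) = Pow(Rational(-124250, 3), Rational(1, 2)) = Mul(Rational(5, 3), I, Pow(14910, Rational(1, 2)))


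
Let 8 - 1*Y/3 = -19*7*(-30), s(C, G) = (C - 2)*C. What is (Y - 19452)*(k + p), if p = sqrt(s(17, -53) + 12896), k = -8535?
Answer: 267981930 - 31398*sqrt(13151) ≈ 2.6438e+8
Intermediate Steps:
s(C, G) = C*(-2 + C) (s(C, G) = (-2 + C)*C = C*(-2 + C))
Y = -11946 (Y = 24 - 3*(-19*7)*(-30) = 24 - (-399)*(-30) = 24 - 3*3990 = 24 - 11970 = -11946)
p = sqrt(13151) (p = sqrt(17*(-2 + 17) + 12896) = sqrt(17*15 + 12896) = sqrt(255 + 12896) = sqrt(13151) ≈ 114.68)
(Y - 19452)*(k + p) = (-11946 - 19452)*(-8535 + sqrt(13151)) = -31398*(-8535 + sqrt(13151)) = 267981930 - 31398*sqrt(13151)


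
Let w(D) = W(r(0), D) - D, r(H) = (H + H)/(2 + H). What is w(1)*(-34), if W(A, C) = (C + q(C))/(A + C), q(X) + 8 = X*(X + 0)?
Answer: 238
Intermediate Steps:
q(X) = -8 + X² (q(X) = -8 + X*(X + 0) = -8 + X*X = -8 + X²)
r(H) = 2*H/(2 + H) (r(H) = (2*H)/(2 + H) = 2*H/(2 + H))
W(A, C) = (-8 + C + C²)/(A + C) (W(A, C) = (C + (-8 + C²))/(A + C) = (-8 + C + C²)/(A + C))
w(D) = -D + (-8 + D + D²)/D (w(D) = (-8 + D + D²)/(2*0/(2 + 0) + D) - D = (-8 + D + D²)/(2*0/2 + D) - D = (-8 + D + D²)/(2*0*(½) + D) - D = (-8 + D + D²)/(0 + D) - D = (-8 + D + D²)/D - D = -D + (-8 + D + D²)/D)
w(1)*(-34) = ((-8 + 1)/1)*(-34) = (1*(-7))*(-34) = -7*(-34) = 238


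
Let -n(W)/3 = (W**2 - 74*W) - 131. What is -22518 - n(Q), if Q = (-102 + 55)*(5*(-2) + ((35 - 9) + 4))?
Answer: 2836569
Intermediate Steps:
Q = -940 (Q = -47*(-10 + (26 + 4)) = -47*(-10 + 30) = -47*20 = -940)
n(W) = 393 - 3*W**2 + 222*W (n(W) = -3*((W**2 - 74*W) - 131) = -3*(-131 + W**2 - 74*W) = 393 - 3*W**2 + 222*W)
-22518 - n(Q) = -22518 - (393 - 3*(-940)**2 + 222*(-940)) = -22518 - (393 - 3*883600 - 208680) = -22518 - (393 - 2650800 - 208680) = -22518 - 1*(-2859087) = -22518 + 2859087 = 2836569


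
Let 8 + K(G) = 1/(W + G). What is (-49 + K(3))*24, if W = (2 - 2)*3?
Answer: -1360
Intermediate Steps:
W = 0 (W = 0*3 = 0)
K(G) = -8 + 1/G (K(G) = -8 + 1/(0 + G) = -8 + 1/G)
(-49 + K(3))*24 = (-49 + (-8 + 1/3))*24 = (-49 + (-8 + ⅓))*24 = (-49 - 23/3)*24 = -170/3*24 = -1360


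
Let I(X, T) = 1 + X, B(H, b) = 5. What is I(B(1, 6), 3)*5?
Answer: 30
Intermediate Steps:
I(B(1, 6), 3)*5 = (1 + 5)*5 = 6*5 = 30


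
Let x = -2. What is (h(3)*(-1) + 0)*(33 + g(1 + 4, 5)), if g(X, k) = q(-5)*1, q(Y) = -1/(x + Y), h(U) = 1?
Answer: -232/7 ≈ -33.143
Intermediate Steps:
q(Y) = -1/(-2 + Y)
g(X, k) = 1/7 (g(X, k) = -1/(-2 - 5)*1 = -1/(-7)*1 = -1*(-1/7)*1 = (1/7)*1 = 1/7)
(h(3)*(-1) + 0)*(33 + g(1 + 4, 5)) = (1*(-1) + 0)*(33 + 1/7) = (-1 + 0)*(232/7) = -1*232/7 = -232/7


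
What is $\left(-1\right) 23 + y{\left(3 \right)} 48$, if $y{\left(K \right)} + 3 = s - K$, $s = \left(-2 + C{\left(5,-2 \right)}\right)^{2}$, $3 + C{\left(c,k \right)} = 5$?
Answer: $-311$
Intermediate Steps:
$C{\left(c,k \right)} = 2$ ($C{\left(c,k \right)} = -3 + 5 = 2$)
$s = 0$ ($s = \left(-2 + 2\right)^{2} = 0^{2} = 0$)
$y{\left(K \right)} = -3 - K$ ($y{\left(K \right)} = -3 + \left(0 - K\right) = -3 - K$)
$\left(-1\right) 23 + y{\left(3 \right)} 48 = \left(-1\right) 23 + \left(-3 - 3\right) 48 = -23 + \left(-3 - 3\right) 48 = -23 - 288 = -311$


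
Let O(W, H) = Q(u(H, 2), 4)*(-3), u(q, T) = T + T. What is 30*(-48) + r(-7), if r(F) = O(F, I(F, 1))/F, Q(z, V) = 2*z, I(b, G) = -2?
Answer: -10056/7 ≈ -1436.6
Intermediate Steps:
u(q, T) = 2*T
O(W, H) = -24 (O(W, H) = (2*(2*2))*(-3) = (2*4)*(-3) = 8*(-3) = -24)
r(F) = -24/F
30*(-48) + r(-7) = 30*(-48) - 24/(-7) = -1440 - 24*(-1/7) = -1440 + 24/7 = -10056/7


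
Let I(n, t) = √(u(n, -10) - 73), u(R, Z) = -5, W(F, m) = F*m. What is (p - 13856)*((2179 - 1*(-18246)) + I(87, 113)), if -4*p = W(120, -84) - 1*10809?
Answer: -705377375/4 - 34535*I*√78/4 ≈ -1.7634e+8 - 76251.0*I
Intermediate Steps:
p = 20889/4 (p = -(120*(-84) - 1*10809)/4 = -(-10080 - 10809)/4 = -¼*(-20889) = 20889/4 ≈ 5222.3)
I(n, t) = I*√78 (I(n, t) = √(-5 - 73) = √(-78) = I*√78)
(p - 13856)*((2179 - 1*(-18246)) + I(87, 113)) = (20889/4 - 13856)*((2179 - 1*(-18246)) + I*√78) = -34535*((2179 + 18246) + I*√78)/4 = -34535*(20425 + I*√78)/4 = -705377375/4 - 34535*I*√78/4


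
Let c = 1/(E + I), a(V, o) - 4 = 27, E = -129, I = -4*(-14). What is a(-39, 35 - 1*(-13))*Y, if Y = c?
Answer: -31/73 ≈ -0.42466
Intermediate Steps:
I = 56
a(V, o) = 31 (a(V, o) = 4 + 27 = 31)
c = -1/73 (c = 1/(-129 + 56) = 1/(-73) = -1/73 ≈ -0.013699)
Y = -1/73 ≈ -0.013699
a(-39, 35 - 1*(-13))*Y = 31*(-1/73) = -31/73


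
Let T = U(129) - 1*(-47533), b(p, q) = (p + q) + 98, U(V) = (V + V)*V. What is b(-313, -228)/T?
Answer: -443/80815 ≈ -0.0054817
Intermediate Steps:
U(V) = 2*V² (U(V) = (2*V)*V = 2*V²)
b(p, q) = 98 + p + q
T = 80815 (T = 2*129² - 1*(-47533) = 2*16641 + 47533 = 33282 + 47533 = 80815)
b(-313, -228)/T = (98 - 313 - 228)/80815 = -443*1/80815 = -443/80815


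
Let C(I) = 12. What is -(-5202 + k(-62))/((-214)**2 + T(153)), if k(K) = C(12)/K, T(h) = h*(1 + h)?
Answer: 80634/1075049 ≈ 0.075005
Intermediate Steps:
k(K) = 12/K
-(-5202 + k(-62))/((-214)**2 + T(153)) = -(-5202 + 12/(-62))/((-214)**2 + 153*(1 + 153)) = -(-5202 + 12*(-1/62))/(45796 + 153*154) = -(-5202 - 6/31)/(45796 + 23562) = -(-161268)/(31*69358) = -1*(-80634/1075049) = 80634/1075049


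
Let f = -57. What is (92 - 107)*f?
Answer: 855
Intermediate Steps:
(92 - 107)*f = (92 - 107)*(-57) = -15*(-57) = 855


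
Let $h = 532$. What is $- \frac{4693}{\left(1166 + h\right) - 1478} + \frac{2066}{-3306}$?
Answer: $- \frac{7984789}{363660} \approx -21.957$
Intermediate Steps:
$- \frac{4693}{\left(1166 + h\right) - 1478} + \frac{2066}{-3306} = - \frac{4693}{\left(1166 + 532\right) - 1478} + \frac{2066}{-3306} = - \frac{4693}{1698 - 1478} + 2066 \left(- \frac{1}{3306}\right) = - \frac{4693}{220} - \frac{1033}{1653} = - \frac{7984789}{363660}$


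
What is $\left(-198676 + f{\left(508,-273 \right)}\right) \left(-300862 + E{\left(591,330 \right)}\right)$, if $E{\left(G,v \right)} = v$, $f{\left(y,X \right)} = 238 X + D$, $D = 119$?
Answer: $79199498492$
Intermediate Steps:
$f{\left(y,X \right)} = 119 + 238 X$ ($f{\left(y,X \right)} = 238 X + 119 = 119 + 238 X$)
$\left(-198676 + f{\left(508,-273 \right)}\right) \left(-300862 + E{\left(591,330 \right)}\right) = \left(-198676 + \left(119 + 238 \left(-273\right)\right)\right) \left(-300862 + 330\right) = \left(-198676 + \left(119 - 64974\right)\right) \left(-300532\right) = \left(-198676 - 64855\right) \left(-300532\right) = \left(-263531\right) \left(-300532\right) = 79199498492$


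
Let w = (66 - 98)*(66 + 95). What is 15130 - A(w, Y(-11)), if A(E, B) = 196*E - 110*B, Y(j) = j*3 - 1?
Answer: 1021182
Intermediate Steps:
w = -5152 (w = -32*161 = -5152)
Y(j) = -1 + 3*j (Y(j) = 3*j - 1 = -1 + 3*j)
A(E, B) = -110*B + 196*E
15130 - A(w, Y(-11)) = 15130 - (-110*(-1 + 3*(-11)) + 196*(-5152)) = 15130 - (-110*(-1 - 33) - 1009792) = 15130 - (-110*(-34) - 1009792) = 15130 - (3740 - 1009792) = 15130 - 1*(-1006052) = 15130 + 1006052 = 1021182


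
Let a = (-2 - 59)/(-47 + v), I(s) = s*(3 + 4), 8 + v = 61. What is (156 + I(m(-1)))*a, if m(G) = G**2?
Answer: -9943/6 ≈ -1657.2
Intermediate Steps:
v = 53 (v = -8 + 61 = 53)
I(s) = 7*s (I(s) = s*7 = 7*s)
a = -61/6 (a = (-2 - 59)/(-47 + 53) = -61/6 ≈ -10.167)
(156 + I(m(-1)))*a = (156 + 7*(-1)**2)*(-61/6) = (156 + 7*1)*(-61/6) = (156 + 7)*(-61/6) = 163*(-61/6) = -9943/6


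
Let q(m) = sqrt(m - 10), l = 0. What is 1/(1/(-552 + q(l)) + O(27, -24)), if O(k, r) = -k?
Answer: -1645566/44433263 + I*sqrt(10)/222166315 ≈ -0.037035 + 1.4234e-8*I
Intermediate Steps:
q(m) = sqrt(-10 + m)
1/(1/(-552 + q(l)) + O(27, -24)) = 1/(1/(-552 + sqrt(-10 + 0)) - 1*27) = 1/(1/(-552 + sqrt(-10)) - 27) = 1/(1/(-552 + I*sqrt(10)) - 27) = 1/(-27 + 1/(-552 + I*sqrt(10)))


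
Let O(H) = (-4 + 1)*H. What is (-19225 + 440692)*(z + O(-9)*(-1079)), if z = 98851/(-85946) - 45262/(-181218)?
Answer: -31874102038500102055/2595827038 ≈ -1.2279e+10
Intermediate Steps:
O(H) = -3*H
z = -7011746333/7787481114 (z = 98851*(-1/85946) - 45262*(-1/181218) = -98851/85946 + 22631/90609 = -7011746333/7787481114 ≈ -0.90039)
(-19225 + 440692)*(z + O(-9)*(-1079)) = (-19225 + 440692)*(-7011746333/7787481114 - 3*(-9)*(-1079)) = 421467*(-7011746333/7787481114 + 27*(-1079)) = 421467*(-7011746333/7787481114 - 29133) = 421467*(-226879699040495/7787481114) = -31874102038500102055/2595827038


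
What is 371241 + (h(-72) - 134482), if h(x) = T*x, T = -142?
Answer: 246983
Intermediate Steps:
h(x) = -142*x
371241 + (h(-72) - 134482) = 371241 + (-142*(-72) - 134482) = 371241 + (10224 - 134482) = 371241 - 124258 = 246983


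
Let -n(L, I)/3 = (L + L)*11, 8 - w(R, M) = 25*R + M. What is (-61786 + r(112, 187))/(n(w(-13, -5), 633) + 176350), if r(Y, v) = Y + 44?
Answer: -30815/77021 ≈ -0.40009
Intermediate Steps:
w(R, M) = 8 - M - 25*R (w(R, M) = 8 - (25*R + M) = 8 - (M + 25*R) = 8 + (-M - 25*R) = 8 - M - 25*R)
n(L, I) = -66*L (n(L, I) = -3*(L + L)*11 = -3*2*L*11 = -66*L)
r(Y, v) = 44 + Y
(-61786 + r(112, 187))/(n(w(-13, -5), 633) + 176350) = (-61786 + (44 + 112))/(-66*(8 - 1*(-5) - 25*(-13)) + 176350) = (-61786 + 156)/(-66*(8 + 5 + 325) + 176350) = -61630/(-66*338 + 176350) = -61630/(-22308 + 176350) = -61630/154042 = -61630*1/154042 = -30815/77021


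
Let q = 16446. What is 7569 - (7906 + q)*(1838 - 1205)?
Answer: -15407247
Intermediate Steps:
7569 - (7906 + q)*(1838 - 1205) = 7569 - (7906 + 16446)*(1838 - 1205) = 7569 - 24352*633 = 7569 - 1*15414816 = 7569 - 15414816 = -15407247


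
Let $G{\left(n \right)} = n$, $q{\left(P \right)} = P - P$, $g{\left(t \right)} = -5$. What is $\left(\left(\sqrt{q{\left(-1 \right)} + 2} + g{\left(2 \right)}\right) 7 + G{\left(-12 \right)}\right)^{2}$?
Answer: $2307 - 658 \sqrt{2} \approx 1376.4$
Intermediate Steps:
$q{\left(P \right)} = 0$
$\left(\left(\sqrt{q{\left(-1 \right)} + 2} + g{\left(2 \right)}\right) 7 + G{\left(-12 \right)}\right)^{2} = \left(\left(\sqrt{0 + 2} - 5\right) 7 - 12\right)^{2} = \left(\left(\sqrt{2} - 5\right) 7 - 12\right)^{2} = \left(\left(-5 + \sqrt{2}\right) 7 - 12\right)^{2} = \left(\left(-35 + 7 \sqrt{2}\right) - 12\right)^{2} = \left(-47 + 7 \sqrt{2}\right)^{2}$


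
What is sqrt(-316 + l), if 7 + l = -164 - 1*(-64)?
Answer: 3*I*sqrt(47) ≈ 20.567*I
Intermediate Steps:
l = -107 (l = -7 + (-164 - 1*(-64)) = -7 + (-164 + 64) = -7 - 100 = -107)
sqrt(-316 + l) = sqrt(-316 - 107) = sqrt(-423) = 3*I*sqrt(47)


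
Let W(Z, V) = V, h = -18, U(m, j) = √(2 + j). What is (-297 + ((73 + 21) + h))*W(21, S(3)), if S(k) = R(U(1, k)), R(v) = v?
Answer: -221*√5 ≈ -494.17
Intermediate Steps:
S(k) = √(2 + k)
(-297 + ((73 + 21) + h))*W(21, S(3)) = (-297 + ((73 + 21) - 18))*√(2 + 3) = (-297 + (94 - 18))*√5 = (-297 + 76)*√5 = -221*√5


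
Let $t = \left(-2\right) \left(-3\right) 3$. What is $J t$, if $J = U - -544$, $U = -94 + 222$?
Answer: $12096$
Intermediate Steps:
$U = 128$
$J = 672$ ($J = 128 - -544 = 128 + 544 = 672$)
$t = 18$ ($t = 6 \cdot 3 = 18$)
$J t = 672 \cdot 18 = 12096$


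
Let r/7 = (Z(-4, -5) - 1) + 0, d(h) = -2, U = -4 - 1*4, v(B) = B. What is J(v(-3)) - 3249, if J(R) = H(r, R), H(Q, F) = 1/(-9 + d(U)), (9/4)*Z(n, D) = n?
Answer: -35740/11 ≈ -3249.1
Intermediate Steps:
Z(n, D) = 4*n/9
U = -8 (U = -4 - 4 = -8)
r = -175/9 (r = 7*(((4/9)*(-4) - 1) + 0) = 7*((-16/9 - 1) + 0) = 7*(-25/9 + 0) = 7*(-25/9) = -175/9 ≈ -19.444)
H(Q, F) = -1/11 (H(Q, F) = 1/(-9 - 2) = 1/(-11) = -1/11)
J(R) = -1/11
J(v(-3)) - 3249 = -1/11 - 3249 = -35740/11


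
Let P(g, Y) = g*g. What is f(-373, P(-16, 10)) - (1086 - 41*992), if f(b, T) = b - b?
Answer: 39586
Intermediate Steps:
P(g, Y) = g²
f(b, T) = 0
f(-373, P(-16, 10)) - (1086 - 41*992) = 0 - (1086 - 41*992) = 0 - (1086 - 40672) = 0 - 1*(-39586) = 0 + 39586 = 39586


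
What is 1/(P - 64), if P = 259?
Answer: 1/195 ≈ 0.0051282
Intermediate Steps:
1/(P - 64) = 1/(259 - 64) = 1/195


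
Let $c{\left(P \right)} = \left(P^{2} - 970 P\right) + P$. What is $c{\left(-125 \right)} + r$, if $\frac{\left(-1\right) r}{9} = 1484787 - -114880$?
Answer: $-14260253$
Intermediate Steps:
$r = -14397003$ ($r = - 9 \left(1484787 - -114880\right) = - 9 \left(1484787 + 114880\right) = \left(-9\right) 1599667 = -14397003$)
$c{\left(P \right)} = P^{2} - 969 P$
$c{\left(-125 \right)} + r = - 125 \left(-969 - 125\right) - 14397003 = \left(-125\right) \left(-1094\right) - 14397003 = 136750 - 14397003 = -14260253$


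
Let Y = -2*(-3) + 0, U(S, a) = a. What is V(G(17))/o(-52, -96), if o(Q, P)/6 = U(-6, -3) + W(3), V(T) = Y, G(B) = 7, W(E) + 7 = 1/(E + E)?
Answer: -6/59 ≈ -0.10169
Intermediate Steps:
W(E) = -7 + 1/(2*E) (W(E) = -7 + 1/(E + E) = -7 + 1/(2*E))
Y = 6 (Y = 6 + 0 = 6)
V(T) = 6
o(Q, P) = -59 (o(Q, P) = 6*(-3 + (-7 + (½)/3)) = 6*(-3 + (-7 + (½)*(⅓))) = 6*(-3 + (-7 + ⅙)) = 6*(-3 - 41/6) = 6*(-59/6) = -59)
V(G(17))/o(-52, -96) = 6/(-59) = 6*(-1/59) = -6/59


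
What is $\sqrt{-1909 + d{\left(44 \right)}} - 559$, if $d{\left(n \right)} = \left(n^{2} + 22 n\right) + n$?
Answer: $-559 + \sqrt{1039} \approx -526.77$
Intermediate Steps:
$d{\left(n \right)} = n^{2} + 23 n$
$\sqrt{-1909 + d{\left(44 \right)}} - 559 = \sqrt{-1909 + 44 \left(23 + 44\right)} - 559 = \sqrt{-1909 + 44 \cdot 67} - 559 = \sqrt{-1909 + 2948} - 559 = \sqrt{1039} - 559 = -559 + \sqrt{1039}$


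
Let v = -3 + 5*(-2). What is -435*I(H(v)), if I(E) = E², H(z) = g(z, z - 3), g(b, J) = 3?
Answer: -3915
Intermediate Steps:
v = -13 (v = -3 - 10 = -13)
H(z) = 3
-435*I(H(v)) = -435*3² = -435*9 = -3915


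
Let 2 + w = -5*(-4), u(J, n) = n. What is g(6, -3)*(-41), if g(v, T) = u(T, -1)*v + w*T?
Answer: 2460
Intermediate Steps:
w = 18 (w = -2 - 5*(-4) = -2 + 20 = 18)
g(v, T) = -v + 18*T
g(6, -3)*(-41) = (-1*6 + 18*(-3))*(-41) = (-6 - 54)*(-41) = -60*(-41) = 2460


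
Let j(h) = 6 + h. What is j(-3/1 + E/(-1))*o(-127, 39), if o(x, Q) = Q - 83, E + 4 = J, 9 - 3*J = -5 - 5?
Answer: -88/3 ≈ -29.333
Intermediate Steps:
J = 19/3 (J = 3 - (-5 - 5)/3 = 3 - ⅓*(-10) = 3 + 10/3 = 19/3 ≈ 6.3333)
E = 7/3 (E = -4 + 19/3 = 7/3 ≈ 2.3333)
o(x, Q) = -83 + Q
j(-3/1 + E/(-1))*o(-127, 39) = (6 + (-3/1 + (7/3)/(-1)))*(-83 + 39) = (6 + (-3*1 + (7/3)*(-1)))*(-44) = (6 + (-3 - 7/3))*(-44) = (6 - 16/3)*(-44) = (⅔)*(-44) = -88/3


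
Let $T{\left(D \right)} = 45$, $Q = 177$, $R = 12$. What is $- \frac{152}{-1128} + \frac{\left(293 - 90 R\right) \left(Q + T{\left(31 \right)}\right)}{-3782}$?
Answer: $\frac{12353266}{266631} \approx 46.331$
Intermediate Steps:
$- \frac{152}{-1128} + \frac{\left(293 - 90 R\right) \left(Q + T{\left(31 \right)}\right)}{-3782} = - \frac{152}{-1128} + \frac{\left(293 - 1080\right) \left(177 + 45\right)}{-3782} = \left(-152\right) \left(- \frac{1}{1128}\right) + \left(293 - 1080\right) 222 \left(- \frac{1}{3782}\right) = \frac{19}{141} + \left(-787\right) 222 \left(- \frac{1}{3782}\right) = \frac{19}{141} - - \frac{87357}{1891} = \frac{19}{141} + \frac{87357}{1891} = \frac{12353266}{266631}$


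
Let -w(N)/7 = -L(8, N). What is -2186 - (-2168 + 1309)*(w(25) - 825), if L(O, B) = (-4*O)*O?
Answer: -2250189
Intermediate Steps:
L(O, B) = -4*O**2
w(N) = -1792 (w(N) = -(-7)*(-4*8**2) = -(-7)*(-4*64) = -(-7)*(-256) = -7*256 = -1792)
-2186 - (-2168 + 1309)*(w(25) - 825) = -2186 - (-2168 + 1309)*(-1792 - 825) = -2186 - (-859)*(-2617) = -2186 - 1*2248003 = -2186 - 2248003 = -2250189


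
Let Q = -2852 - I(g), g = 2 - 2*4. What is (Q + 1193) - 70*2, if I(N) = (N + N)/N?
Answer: -1801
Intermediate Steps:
g = -6 (g = 2 - 8 = -6)
I(N) = 2 (I(N) = (2*N)/N = 2)
Q = -2854 (Q = -2852 - 1*2 = -2852 - 2 = -2854)
(Q + 1193) - 70*2 = (-2854 + 1193) - 70*2 = -1661 - 140 = -1801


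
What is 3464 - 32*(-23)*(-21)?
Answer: -11992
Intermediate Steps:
3464 - 32*(-23)*(-21) = 3464 + 736*(-21) = 3464 - 15456 = -11992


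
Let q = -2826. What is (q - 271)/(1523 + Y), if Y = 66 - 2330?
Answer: 163/39 ≈ 4.1795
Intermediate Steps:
Y = -2264
(q - 271)/(1523 + Y) = (-2826 - 271)/(1523 - 2264) = -3097/(-741) = -3097*(-1/741) = 163/39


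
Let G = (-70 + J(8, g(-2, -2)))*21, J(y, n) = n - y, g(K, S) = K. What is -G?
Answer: 1680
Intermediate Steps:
G = -1680 (G = (-70 + (-2 - 1*8))*21 = (-70 + (-2 - 8))*21 = (-70 - 10)*21 = -80*21 = -1680)
-G = -1*(-1680) = 1680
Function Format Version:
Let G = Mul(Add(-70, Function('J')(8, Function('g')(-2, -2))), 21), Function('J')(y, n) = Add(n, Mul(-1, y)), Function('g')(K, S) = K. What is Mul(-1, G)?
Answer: 1680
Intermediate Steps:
G = -1680 (G = Mul(Add(-70, Add(-2, Mul(-1, 8))), 21) = Mul(Add(-70, Add(-2, -8)), 21) = Mul(Add(-70, -10), 21) = Mul(-80, 21) = -1680)
Mul(-1, G) = Mul(-1, -1680) = 1680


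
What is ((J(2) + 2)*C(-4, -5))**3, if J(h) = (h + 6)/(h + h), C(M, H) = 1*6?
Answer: 13824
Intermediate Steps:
C(M, H) = 6
J(h) = (6 + h)/(2*h) (J(h) = (6 + h)/((2*h)) = (6 + h)*(1/(2*h)) = (6 + h)/(2*h))
((J(2) + 2)*C(-4, -5))**3 = (((1/2)*(6 + 2)/2 + 2)*6)**3 = (((1/2)*(1/2)*8 + 2)*6)**3 = ((2 + 2)*6)**3 = (4*6)**3 = 24**3 = 13824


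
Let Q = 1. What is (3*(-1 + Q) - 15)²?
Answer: 225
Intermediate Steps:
(3*(-1 + Q) - 15)² = (3*(-1 + 1) - 15)² = (3*0 - 15)² = (0 - 15)² = (-15)² = 225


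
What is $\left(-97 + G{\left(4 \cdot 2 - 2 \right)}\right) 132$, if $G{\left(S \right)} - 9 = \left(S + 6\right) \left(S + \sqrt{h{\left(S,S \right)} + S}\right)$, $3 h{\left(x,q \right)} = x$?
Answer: $-2112 + 3168 \sqrt{2} \approx 2368.2$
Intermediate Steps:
$h{\left(x,q \right)} = \frac{x}{3}$
$G{\left(S \right)} = 9 + \left(6 + S\right) \left(S + \frac{2 \sqrt{3} \sqrt{S}}{3}\right)$ ($G{\left(S \right)} = 9 + \left(S + 6\right) \left(S + \sqrt{\frac{S}{3} + S}\right) = 9 + \left(6 + S\right) \left(S + \sqrt{\frac{4 S}{3}}\right) = 9 + \left(6 + S\right) \left(S + \frac{2 \sqrt{3} \sqrt{S}}{3}\right)$)
$\left(-97 + G{\left(4 \cdot 2 - 2 \right)}\right) 132 = \left(-97 + \left(9 + \left(4 \cdot 2 - 2\right)^{2} + 6 \left(4 \cdot 2 - 2\right) + 4 \sqrt{3} \sqrt{4 \cdot 2 - 2} + \frac{2 \sqrt{3} \left(4 \cdot 2 - 2\right)^{\frac{3}{2}}}{3}\right)\right) 132 = \left(-97 + \left(9 + \left(8 - 2\right)^{2} + 6 \left(8 - 2\right) + 4 \sqrt{3} \sqrt{8 - 2} + \frac{2 \sqrt{3} \left(8 - 2\right)^{\frac{3}{2}}}{3}\right)\right) 132 = \left(-97 + \left(9 + 6^{2} + 6 \cdot 6 + 4 \sqrt{3} \sqrt{6} + \frac{2 \sqrt{3} \cdot 6^{\frac{3}{2}}}{3}\right)\right) 132 = \left(-97 + \left(9 + 36 + 36 + 12 \sqrt{2} + \frac{2 \sqrt{3} \cdot 6 \sqrt{6}}{3}\right)\right) 132 = \left(-97 + \left(9 + 36 + 36 + 12 \sqrt{2} + 12 \sqrt{2}\right)\right) 132 = \left(-97 + \left(81 + 24 \sqrt{2}\right)\right) 132 = \left(-16 + 24 \sqrt{2}\right) 132 = -2112 + 3168 \sqrt{2}$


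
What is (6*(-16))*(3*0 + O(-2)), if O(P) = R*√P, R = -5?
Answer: 480*I*√2 ≈ 678.82*I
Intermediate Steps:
O(P) = -5*√P
(6*(-16))*(3*0 + O(-2)) = (6*(-16))*(3*0 - 5*I*√2) = -96*(0 - 5*I*√2) = -(-480)*I*√2 = 480*I*√2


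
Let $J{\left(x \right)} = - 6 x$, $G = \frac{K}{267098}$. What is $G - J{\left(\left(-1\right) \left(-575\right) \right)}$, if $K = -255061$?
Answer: $\frac{921233039}{267098} \approx 3449.0$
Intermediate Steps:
$G = - \frac{255061}{267098} \approx -0.95493$
$G - J{\left(\left(-1\right) \left(-575\right) \right)} = - \frac{255061}{267098} - - 6 \left(\left(-1\right) \left(-575\right)\right) = - \frac{255061}{267098} - \left(-6\right) 575 = - \frac{255061}{267098} - -3450 = - \frac{255061}{267098} + 3450 = \frac{921233039}{267098}$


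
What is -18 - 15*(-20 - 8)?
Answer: 402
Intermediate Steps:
-18 - 15*(-20 - 8) = -18 - 15*(-28) = -18 + 420 = 402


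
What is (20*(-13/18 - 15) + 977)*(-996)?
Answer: -1979716/3 ≈ -6.5991e+5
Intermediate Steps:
(20*(-13/18 - 15) + 977)*(-996) = (20*(-283/18) + 977)*(-996) = (-2830/9 + 977)*(-996) = (5963/9)*(-996) = -1979716/3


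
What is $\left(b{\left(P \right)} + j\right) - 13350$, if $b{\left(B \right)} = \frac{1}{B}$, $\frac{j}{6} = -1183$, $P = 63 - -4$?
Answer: $- \frac{1370015}{67} \approx -20448.0$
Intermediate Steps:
$P = 67$ ($P = 63 + 4 = 67$)
$j = -7098$ ($j = 6 \left(-1183\right) = -7098$)
$\left(b{\left(P \right)} + j\right) - 13350 = \left(\frac{1}{67} - 7098\right) - 13350 = - \frac{475565}{67} - 13350 = - \frac{1370015}{67}$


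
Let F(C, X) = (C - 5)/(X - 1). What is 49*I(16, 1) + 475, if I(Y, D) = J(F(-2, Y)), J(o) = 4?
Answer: 671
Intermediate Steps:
F(C, X) = (-5 + C)/(-1 + X)
I(Y, D) = 4
49*I(16, 1) + 475 = 49*4 + 475 = 196 + 475 = 671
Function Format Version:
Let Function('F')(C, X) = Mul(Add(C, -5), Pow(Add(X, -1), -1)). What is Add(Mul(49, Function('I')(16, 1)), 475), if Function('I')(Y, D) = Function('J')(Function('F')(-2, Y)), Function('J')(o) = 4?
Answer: 671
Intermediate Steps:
Function('F')(C, X) = Mul(Pow(Add(-1, X), -1), Add(-5, C)) (Function('F')(C, X) = Mul(Add(-5, C), Pow(Add(-1, X), -1)) = Mul(Pow(Add(-1, X), -1), Add(-5, C)))
Function('I')(Y, D) = 4
Add(Mul(49, Function('I')(16, 1)), 475) = Add(Mul(49, 4), 475) = Add(196, 475) = 671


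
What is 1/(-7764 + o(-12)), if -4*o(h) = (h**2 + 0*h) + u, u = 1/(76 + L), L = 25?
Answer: -404/3151201 ≈ -0.00012821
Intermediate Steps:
u = 1/101 (u = 1/(76 + 25) = 1/101 ≈ 0.0099010)
o(h) = -1/404 - h**2/4 (o(h) = -((h**2 + 0*h) + 1/101)/4 = -((h**2 + 0) + 1/101)/4 = -(h**2 + 1/101)/4 = -(1/101 + h**2)/4 = -1/404 - h**2/4)
1/(-7764 + o(-12)) = 1/(-7764 + (-1/404 - 1/4*(-12)**2)) = 1/(-7764 + (-1/404 - 1/4*144)) = 1/(-7764 + (-1/404 - 36)) = 1/(-7764 - 14545/404) = 1/(-3151201/404) = -404/3151201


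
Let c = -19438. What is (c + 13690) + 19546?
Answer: 13798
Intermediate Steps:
(c + 13690) + 19546 = (-19438 + 13690) + 19546 = -5748 + 19546 = 13798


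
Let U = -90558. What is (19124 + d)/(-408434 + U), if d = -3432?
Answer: -3923/124748 ≈ -0.031447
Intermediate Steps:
(19124 + d)/(-408434 + U) = (19124 - 3432)/(-408434 - 90558) = 15692/(-498992) = 15692*(-1/498992) = -3923/124748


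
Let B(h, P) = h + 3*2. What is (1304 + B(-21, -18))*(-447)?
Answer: -576183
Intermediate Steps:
B(h, P) = 6 + h (B(h, P) = h + 6 = 6 + h)
(1304 + B(-21, -18))*(-447) = (1304 + (6 - 21))*(-447) = (1304 - 15)*(-447) = 1289*(-447) = -576183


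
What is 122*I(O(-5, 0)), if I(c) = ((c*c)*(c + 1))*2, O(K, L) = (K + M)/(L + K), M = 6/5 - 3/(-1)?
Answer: 113216/15625 ≈ 7.2458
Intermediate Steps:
M = 21/5 (M = 6*(1/5) - 3*(-1) = 6/5 + 3 = 21/5 ≈ 4.2000)
O(K, L) = (21/5 + K)/(K + L) (O(K, L) = (K + 21/5)/(L + K) = (21/5 + K)/(K + L))
I(c) = 2*c**2*(1 + c) (I(c) = (c**2*(1 + c))*2 = 2*c**2*(1 + c))
122*I(O(-5, 0)) = 122*(2*((21/5 - 5)/(-5 + 0))**2*(1 + (21/5 - 5)/(-5 + 0))) = 122*(2*(-4/5/(-5))**2*(1 - 4/5/(-5))) = 122*(2*(-1/5*(-4/5))**2*(1 - 1/5*(-4/5))) = 122*(2*(4/25)**2*(1 + 4/25)) = 122*(2*(16/625)*(29/25)) = 122*(928/15625) = 113216/15625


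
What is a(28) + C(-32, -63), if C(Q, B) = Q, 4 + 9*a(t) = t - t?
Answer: -292/9 ≈ -32.444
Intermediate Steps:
a(t) = -4/9 (a(t) = -4/9 + (t - t)/9 = -4/9 + (⅑)*0 = -4/9 + 0 = -4/9)
a(28) + C(-32, -63) = -4/9 - 32 = -292/9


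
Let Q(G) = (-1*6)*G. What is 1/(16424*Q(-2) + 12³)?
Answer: 1/198816 ≈ 5.0298e-6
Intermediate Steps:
Q(G) = -6*G
1/(16424*Q(-2) + 12³) = 1/(16424*(-6*(-2)) + 12³) = 1/(16424*12 + 1728) = 1/(197088 + 1728) = 1/198816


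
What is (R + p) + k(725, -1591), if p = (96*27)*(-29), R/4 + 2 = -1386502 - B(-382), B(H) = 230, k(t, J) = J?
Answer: -5623695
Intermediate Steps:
R = -5546936 (R = -8 + 4*(-1386502 - 1*230) = -8 + 4*(-1386502 - 230) = -8 + 4*(-1386732) = -8 - 5546928 = -5546936)
p = -75168 (p = 2592*(-29) = -75168)
(R + p) + k(725, -1591) = (-5546936 - 75168) - 1591 = -5622104 - 1591 = -5623695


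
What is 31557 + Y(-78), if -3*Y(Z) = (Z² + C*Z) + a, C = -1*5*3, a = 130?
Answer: 87287/3 ≈ 29096.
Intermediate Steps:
C = -15 (C = -5*3 = -15)
Y(Z) = -130/3 + 5*Z - Z²/3 (Y(Z) = -((Z² - 15*Z) + 130)/3 = -(130 + Z² - 15*Z)/3 = -130/3 + 5*Z - Z²/3)
31557 + Y(-78) = 31557 + (-130/3 + 5*(-78) - ⅓*(-78)²) = 31557 + (-130/3 - 390 - ⅓*6084) = 31557 + (-130/3 - 390 - 2028) = 31557 - 7384/3 = 87287/3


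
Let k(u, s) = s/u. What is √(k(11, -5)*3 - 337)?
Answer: I*√40942/11 ≈ 18.395*I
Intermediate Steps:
√(k(11, -5)*3 - 337) = √(-5/11*3 - 337) = √(-15/11 - 337) = √(-3722/11) = I*√40942/11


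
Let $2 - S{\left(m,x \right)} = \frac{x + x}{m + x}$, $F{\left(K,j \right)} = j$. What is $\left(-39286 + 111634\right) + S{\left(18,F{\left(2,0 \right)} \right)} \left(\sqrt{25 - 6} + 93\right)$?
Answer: $72534 + 2 \sqrt{19} \approx 72543.0$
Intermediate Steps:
$S{\left(m,x \right)} = 2 - \frac{2 x}{m + x}$ ($S{\left(m,x \right)} = 2 - \frac{x + x}{m + x} = 2 - \frac{2 x}{m + x}$)
$\left(-39286 + 111634\right) + S{\left(18,F{\left(2,0 \right)} \right)} \left(\sqrt{25 - 6} + 93\right) = \left(-39286 + 111634\right) + 2 \cdot 18 \frac{1}{18 + 0} \left(\sqrt{25 - 6} + 93\right) = 72348 + 2 \cdot 18 \cdot \frac{1}{18} \left(\sqrt{19} + 93\right) = 72348 + 2 \cdot 18 \cdot \frac{1}{18} \left(93 + \sqrt{19}\right) = 72348 + 2 \left(93 + \sqrt{19}\right) = 72348 + \left(186 + 2 \sqrt{19}\right) = 72534 + 2 \sqrt{19}$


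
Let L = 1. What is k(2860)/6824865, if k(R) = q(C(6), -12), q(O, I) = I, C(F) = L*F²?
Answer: -4/2274955 ≈ -1.7583e-6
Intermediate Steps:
C(F) = F² (C(F) = 1*F² = F²)
k(R) = -12
k(2860)/6824865 = -12/6824865 = -12*1/6824865 = -4/2274955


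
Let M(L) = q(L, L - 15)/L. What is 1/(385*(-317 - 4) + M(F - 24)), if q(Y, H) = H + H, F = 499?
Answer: -95/11740391 ≈ -8.0917e-6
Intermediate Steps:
q(Y, H) = 2*H
M(L) = (-30 + 2*L)/L (M(L) = (2*(L - 15))/L = (2*(-15 + L))/L = (-30 + 2*L)/L)
1/(385*(-317 - 4) + M(F - 24)) = 1/(385*(-317 - 4) + (2 - 30/(499 - 24))) = 1/(385*(-321) + (2 - 30/475)) = 1/(-123585 + (2 - 30*1/475)) = 1/(-123585 + (2 - 6/95)) = 1/(-123585 + 184/95) = 1/(-11740391/95) = -95/11740391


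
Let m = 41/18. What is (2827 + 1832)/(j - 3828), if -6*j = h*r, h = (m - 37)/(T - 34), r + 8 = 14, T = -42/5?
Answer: -17778744/14610773 ≈ -1.2168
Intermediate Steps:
T = -42/5 (T = -42*⅕ = -42/5 ≈ -8.4000)
r = 6 (r = -8 + 14 = 6)
m = 41/18 (m = 41*(1/18) = 41/18 ≈ 2.2778)
h = 3125/3816 (h = (41/18 - 37)/(-42/5 - 34) = -625/(18*(-212/5)) = -625/18*(-5/212) = 3125/3816 ≈ 0.81892)
j = -3125/3816 (j = -3125*6/22896 = -⅙*3125/636 = -3125/3816 ≈ -0.81892)
(2827 + 1832)/(j - 3828) = (2827 + 1832)/(-3125/3816 - 3828) = 4659/(-14610773/3816) = 4659*(-3816/14610773) = -17778744/14610773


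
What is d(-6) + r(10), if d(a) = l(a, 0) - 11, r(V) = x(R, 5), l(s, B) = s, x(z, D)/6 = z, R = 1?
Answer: -11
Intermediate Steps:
x(z, D) = 6*z
r(V) = 6 (r(V) = 6*1 = 6)
d(a) = -11 + a (d(a) = a - 11 = -11 + a)
d(-6) + r(10) = (-11 - 6) + 6 = -17 + 6 = -11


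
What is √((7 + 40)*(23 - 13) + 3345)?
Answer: √3815 ≈ 61.766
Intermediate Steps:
√((7 + 40)*(23 - 13) + 3345) = √(47*10 + 3345) = √(470 + 3345) = √3815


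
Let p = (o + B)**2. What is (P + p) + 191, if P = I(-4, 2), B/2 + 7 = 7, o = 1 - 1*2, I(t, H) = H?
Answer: 194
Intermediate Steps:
o = -1 (o = 1 - 2 = -1)
B = 0 (B = -14 + 2*7 = -14 + 14 = 0)
P = 2
p = 1 (p = (-1 + 0)**2 = (-1)**2 = 1)
(P + p) + 191 = (2 + 1) + 191 = 3 + 191 = 194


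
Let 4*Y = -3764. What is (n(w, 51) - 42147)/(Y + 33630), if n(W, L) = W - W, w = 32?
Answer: -42147/32689 ≈ -1.2893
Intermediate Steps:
Y = -941 (Y = (1/4)*(-3764) = -941)
n(W, L) = 0
(n(w, 51) - 42147)/(Y + 33630) = (0 - 42147)/(-941 + 33630) = -42147/32689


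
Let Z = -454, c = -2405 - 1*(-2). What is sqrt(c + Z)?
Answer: I*sqrt(2857) ≈ 53.451*I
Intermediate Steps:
c = -2403 (c = -2405 + 2 = -2403)
sqrt(c + Z) = sqrt(-2403 - 454) = sqrt(-2857) = I*sqrt(2857)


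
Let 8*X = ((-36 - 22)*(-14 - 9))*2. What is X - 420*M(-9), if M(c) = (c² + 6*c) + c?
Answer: -14453/2 ≈ -7226.5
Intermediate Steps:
M(c) = c² + 7*c
X = 667/2 (X = (((-36 - 22)*(-14 - 9))*2)/8 = (-58*(-23)*2)/8 = (1334*2)/8 = (⅛)*2668 = 667/2 ≈ 333.50)
X - 420*M(-9) = 667/2 - (-3780)*(7 - 9) = 667/2 - (-3780)*(-2) = 667/2 - 420*18 = 667/2 - 7560 = -14453/2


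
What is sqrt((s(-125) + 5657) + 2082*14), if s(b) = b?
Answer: 34*sqrt(30) ≈ 186.23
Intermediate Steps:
sqrt((s(-125) + 5657) + 2082*14) = sqrt((-125 + 5657) + 2082*14) = sqrt(5532 + 29148) = sqrt(34680) = 34*sqrt(30)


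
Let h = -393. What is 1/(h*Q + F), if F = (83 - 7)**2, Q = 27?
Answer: -1/4835 ≈ -0.00020683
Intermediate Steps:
F = 5776 (F = 76**2 = 5776)
1/(h*Q + F) = 1/(-393*27 + 5776) = 1/(-10611 + 5776) = 1/(-4835) = -1/4835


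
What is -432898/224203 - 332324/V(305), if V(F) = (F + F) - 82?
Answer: -18684151979/29594796 ≈ -631.33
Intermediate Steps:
V(F) = -82 + 2*F (V(F) = 2*F - 82 = -82 + 2*F)
-432898/224203 - 332324/V(305) = -432898/224203 - 332324/(-82 + 2*305) = -432898*1/224203 - 332324/(-82 + 610) = -432898/224203 - 332324/528 = -432898/224203 - 332324*1/528 = -432898/224203 - 83081/132 = -18684151979/29594796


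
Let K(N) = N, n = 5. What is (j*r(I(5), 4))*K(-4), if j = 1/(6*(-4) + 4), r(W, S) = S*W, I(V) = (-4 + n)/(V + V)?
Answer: 2/25 ≈ 0.080000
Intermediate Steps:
I(V) = 1/(2*V) (I(V) = (-4 + 5)/(V + V) = 1/(2*V))
j = -1/20 (j = 1/(-24 + 4) = 1/(-20) = -1/20 ≈ -0.050000)
(j*r(I(5), 4))*K(-4) = -(1/2)/5/5*(-4) = -(1/2)*(1/5)/5*(-4) = -1/(5*10)*(-4) = -1/20*2/5*(-4) = -1/50*(-4) = 2/25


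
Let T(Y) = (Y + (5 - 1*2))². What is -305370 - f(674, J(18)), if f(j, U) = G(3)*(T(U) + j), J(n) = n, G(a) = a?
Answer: -308715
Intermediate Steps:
T(Y) = (3 + Y)² (T(Y) = (Y + (5 - 2))² = (Y + 3)² = (3 + Y)²)
f(j, U) = 3*j + 3*(3 + U)² (f(j, U) = 3*((3 + U)² + j) = 3*(j + (3 + U)²) = 3*j + 3*(3 + U)²)
-305370 - f(674, J(18)) = -305370 - (3*674 + 3*(3 + 18)²) = -305370 - (2022 + 3*21²) = -305370 - (2022 + 3*441) = -305370 - (2022 + 1323) = -305370 - 1*3345 = -305370 - 3345 = -308715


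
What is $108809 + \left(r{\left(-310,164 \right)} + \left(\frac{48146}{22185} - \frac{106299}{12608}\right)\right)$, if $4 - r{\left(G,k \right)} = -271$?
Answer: $\frac{30509968613773}{279708480} \approx 1.0908 \cdot 10^{5}$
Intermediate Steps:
$r{\left(G,k \right)} = 275$ ($r{\left(G,k \right)} = 4 - -271 = 4 + 271 = 275$)
$108809 + \left(r{\left(-310,164 \right)} + \left(\frac{48146}{22185} - \frac{106299}{12608}\right)\right) = 108809 + \left(275 + \left(\frac{48146}{22185} - \frac{106299}{12608}\right)\right) = 108809 + \left(275 - \frac{1751218547}{279708480}\right) = 108809 + \frac{75168613453}{279708480} = \frac{30509968613773}{279708480}$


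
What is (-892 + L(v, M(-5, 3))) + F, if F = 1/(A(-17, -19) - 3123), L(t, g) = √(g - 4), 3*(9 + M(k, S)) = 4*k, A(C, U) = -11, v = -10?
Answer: -2795529/3134 + I*√177/3 ≈ -892.0 + 4.4347*I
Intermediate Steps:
M(k, S) = -9 + 4*k/3 (M(k, S) = -9 + (4*k)/3 = -9 + 4*k/3)
L(t, g) = √(-4 + g)
F = -1/3134 (F = 1/(-11 - 3123) = 1/(-3134) = -1/3134 ≈ -0.00031908)
(-892 + L(v, M(-5, 3))) + F = (-892 + √(-4 + (-9 + (4/3)*(-5)))) - 1/3134 = (-892 + √(-4 + (-9 - 20/3))) - 1/3134 = (-892 + √(-4 - 47/3)) - 1/3134 = (-892 + √(-59/3)) - 1/3134 = (-892 + I*√177/3) - 1/3134 = -2795529/3134 + I*√177/3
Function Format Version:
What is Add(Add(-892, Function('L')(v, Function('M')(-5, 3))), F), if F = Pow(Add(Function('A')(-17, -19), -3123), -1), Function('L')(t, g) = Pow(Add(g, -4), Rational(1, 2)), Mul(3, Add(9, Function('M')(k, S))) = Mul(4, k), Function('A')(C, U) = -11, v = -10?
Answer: Add(Rational(-2795529, 3134), Mul(Rational(1, 3), I, Pow(177, Rational(1, 2)))) ≈ Add(-892.00, Mul(4.4347, I))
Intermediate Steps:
Function('M')(k, S) = Add(-9, Mul(Rational(4, 3), k)) (Function('M')(k, S) = Add(-9, Mul(Rational(1, 3), Mul(4, k))) = Add(-9, Mul(Rational(4, 3), k)))
Function('L')(t, g) = Pow(Add(-4, g), Rational(1, 2))
F = Rational(-1, 3134) (F = Pow(Add(-11, -3123), -1) = Pow(-3134, -1) = Rational(-1, 3134) ≈ -0.00031908)
Add(Add(-892, Function('L')(v, Function('M')(-5, 3))), F) = Add(Add(-892, Pow(Add(-4, Add(-9, Mul(Rational(4, 3), -5))), Rational(1, 2))), Rational(-1, 3134)) = Add(Add(-892, Pow(Add(-4, Add(-9, Rational(-20, 3))), Rational(1, 2))), Rational(-1, 3134)) = Add(Add(-892, Pow(Add(-4, Rational(-47, 3)), Rational(1, 2))), Rational(-1, 3134)) = Add(Add(-892, Pow(Rational(-59, 3), Rational(1, 2))), Rational(-1, 3134)) = Add(Add(-892, Mul(Rational(1, 3), I, Pow(177, Rational(1, 2)))), Rational(-1, 3134)) = Add(Rational(-2795529, 3134), Mul(Rational(1, 3), I, Pow(177, Rational(1, 2))))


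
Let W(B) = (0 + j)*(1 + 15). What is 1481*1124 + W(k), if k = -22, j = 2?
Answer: 1664676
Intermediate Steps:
W(B) = 32 (W(B) = (0 + 2)*(1 + 15) = 2*16 = 32)
1481*1124 + W(k) = 1481*1124 + 32 = 1664644 + 32 = 1664676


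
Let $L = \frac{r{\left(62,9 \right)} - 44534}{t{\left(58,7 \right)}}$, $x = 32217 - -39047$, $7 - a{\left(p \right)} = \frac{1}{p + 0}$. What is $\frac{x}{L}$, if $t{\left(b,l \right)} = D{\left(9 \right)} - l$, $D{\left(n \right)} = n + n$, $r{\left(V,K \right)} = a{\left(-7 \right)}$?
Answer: $- \frac{685916}{38961} \approx -17.605$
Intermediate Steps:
$a{\left(p \right)} = 7 - \frac{1}{p}$ ($a{\left(p \right)} = 7 - \frac{1}{p + 0} = 7 - \frac{1}{p}$)
$r{\left(V,K \right)} = \frac{50}{7}$ ($r{\left(V,K \right)} = 7 - \frac{1}{-7} = 7 - - \frac{1}{7} = 7 + \frac{1}{7} = \frac{50}{7}$)
$D{\left(n \right)} = 2 n$
$t{\left(b,l \right)} = 18 - l$ ($t{\left(b,l \right)} = 2 \cdot 9 - l = 18 - l$)
$x = 71264$ ($x = 32217 + 39047 = 71264$)
$L = - \frac{311688}{77}$ ($L = \frac{\frac{50}{7} - 44534}{18 - 7} = - \frac{311688}{7 \left(18 - 7\right)} = - \frac{311688}{7 \cdot 11} = \left(- \frac{311688}{7}\right) \frac{1}{11} = - \frac{311688}{77} \approx -4047.9$)
$\frac{x}{L} = \frac{71264}{- \frac{311688}{77}} = 71264 \left(- \frac{77}{311688}\right) = - \frac{685916}{38961}$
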